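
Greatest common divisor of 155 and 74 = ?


155 = 2 * 74 + 7
74 = 10 * 7 + 4
7 = 1 * 4 + 3
4 = 1 * 3 + 1
3 = 3 * 1 + 0
GCD = 1


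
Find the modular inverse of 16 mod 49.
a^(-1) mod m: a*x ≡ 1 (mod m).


Use the extended Euclidean algorithm on (49, 16); each row r = 49*s + 16*t:
r=49, s=1, t=0
r=16, s=0, t=1
q=3: r=1, s=1, t=-3   [49*(1) + 16*(-3) = 1]
q=16: r=0, s=-16, t=49   [49*(-16) + 16*(49) = 0]
GCD = 1 with t = -3, so 16*(-3) ≡ 1 (mod 49)
Inverse = -3 mod 49 = 46
Check: 16 * 46 = 736 ≡ 1 (mod 49)

16^(-1) ≡ 46 (mod 49)


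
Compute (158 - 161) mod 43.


158 - 161 = -3
-3 mod 43 = 40


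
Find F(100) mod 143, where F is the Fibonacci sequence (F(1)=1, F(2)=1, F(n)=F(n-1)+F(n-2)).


F(k) mod 143 for k=1..100:
1, 1, 2, 3, 5, 8, 13, 21, 34, 55, 89, 1, 90, 91, 38, 129, 24, 10, 34, 44, 78, 122, 57, 36, 93, 129, 79, 65, 1, 66, 67, 133, 57, 47, 104, 8, 112, 120, 89, 66, 12, 78, 90, 25, 115, 140, 112, 109, 78, 44, 122, 23, 2, 25, 27, 52, 79, 131, 67, 55, 122, 34, 13, 47, 60, 107, 24, 131, 12, 0, 12, 12, 24, 36, 60, 96, 13, 109, 122, 88, 67, 12, 79, 91, 27, 118, 2, 120, 122, 99, 78, 34, 112, 3, 115, 118, 90, 65, 12, 77
F(100) mod 143 = 77


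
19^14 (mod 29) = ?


19^1 mod 29 = 19
19^2 mod 29 = 13
19^3 mod 29 = 15
19^4 mod 29 = 24
19^5 mod 29 = 21
19^6 mod 29 = 22
19^7 mod 29 = 12
19^8 mod 29 = 25
19^9 mod 29 = 11
19^10 mod 29 = 6
19^11 mod 29 = 27
19^12 mod 29 = 20
19^13 mod 29 = 3
19^14 mod 29 = 28


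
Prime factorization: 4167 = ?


4167 / 3 = 1389
1389 / 3 = 463
463 / 463 = 1
4167 = 3^2 × 463


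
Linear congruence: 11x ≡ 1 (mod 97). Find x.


GCD(11, 97) = 1, unique solution
a^(-1) mod 97 = 53
x = 53 * 1 mod 97 = 53

x ≡ 53 (mod 97)


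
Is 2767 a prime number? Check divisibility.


Check divisors up to sqrt(2767) = 52.6023
No divisors found.
2767 is prime.

Yes, 2767 is prime


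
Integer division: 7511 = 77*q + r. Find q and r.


7511 = 77 * 97 + 42
Check: 7469 + 42 = 7511

q = 97, r = 42


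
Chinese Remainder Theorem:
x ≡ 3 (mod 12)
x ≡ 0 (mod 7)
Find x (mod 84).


M = 12*7 = 84
M1 = M/12 = 7, M2 = M/7 = 12
M1^(-1) mod 12 = 7, M2^(-1) mod 7 = 3
x = 3*7*7 + 0*12*3 = 147
147 mod 84 = 63
Check: 63 mod 12 = 3 ✓, 63 mod 7 = 0 ✓

x ≡ 63 (mod 84)


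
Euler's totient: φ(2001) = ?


2001 = 3 × 23 × 29
Prime factors: 3, 23, 29
φ(2001) = 2001 × (1-1/3) × (1-1/23) × (1-1/29)
= 2001 × 2/3 × 22/23 × 28/29 = 1232

φ(2001) = 1232


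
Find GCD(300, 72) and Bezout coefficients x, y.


Tabular extended Euclidean (each row: r = 300*s + 72*t):
r=300, s=1, t=0
r=72, s=0, t=1
q=4: r=12, s=1, t=-4   [300*(1) + 72*(-4) = 12]
q=6: r=0, s=-6, t=25   [300*(-6) + 72*(25) = 0]
GCD = 12; from the row with r=12: x=1, y=-4
Check: 300*(1) + 72*(-4) = 300 - 288 = 12

GCD = 12, x = 1, y = -4


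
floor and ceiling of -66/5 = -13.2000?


-66/5 = -13.2000
floor = -14
ceil = -13

floor = -14, ceil = -13


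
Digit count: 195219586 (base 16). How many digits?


195219586 in base 16 = BA2D082
Number of digits = 7

7 digits (base 16)


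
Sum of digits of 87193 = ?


8 + 7 + 1 + 9 + 3 = 28


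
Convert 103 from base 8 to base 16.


103 (base 8) = 67 (decimal)
67 (decimal) = 43 (base 16)


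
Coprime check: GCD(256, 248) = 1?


Euclidean algorithm:
256 = 1 * 248 + 8
248 = 31 * 8 + 0
GCD(256, 248) = 8

No, not coprime (GCD = 8)


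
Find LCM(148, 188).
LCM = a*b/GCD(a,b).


GCD(148, 188) = 4
LCM = 148*188/4 = 27824/4 = 6956

LCM = 6956


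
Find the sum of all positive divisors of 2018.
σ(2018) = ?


Divisors of 2018: 1, 2, 1009, 2018
Sum = 1 + 2 + 1009 + 2018 = 3030

σ(2018) = 3030


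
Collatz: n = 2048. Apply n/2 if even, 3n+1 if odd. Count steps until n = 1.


2048 → 1024 → 512 → 256 → 128 → 64 → 32 → 16 → 8 → 4 → 2 → 1
Total steps = 11

11 steps


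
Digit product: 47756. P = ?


4 × 7 × 7 × 5 × 6 = 5880


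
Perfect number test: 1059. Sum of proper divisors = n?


Proper divisors of 1059: 1, 3, 353
Sum = 1 + 3 + 353 = 357

No, 1059 is not perfect (357 ≠ 1059)


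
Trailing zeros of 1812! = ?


floor(1812/5) = 362
floor(1812/25) = 72
floor(1812/125) = 14
floor(1812/625) = 2
Total = 450

450 trailing zeros


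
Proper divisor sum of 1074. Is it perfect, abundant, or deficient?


Proper divisors: 1, 2, 3, 6, 179, 358, 537
Sum = 1 + 2 + 3 + 6 + 179 + 358 + 537 = 1086
1086 > 1074 → abundant

s(1074) = 1086 (abundant)


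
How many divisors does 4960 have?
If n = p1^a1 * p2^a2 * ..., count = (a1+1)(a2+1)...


4960 = 2^5 × 5^1 × 31^1
d(4960) = (5+1) × (1+1) × (1+1) = 24

24 divisors


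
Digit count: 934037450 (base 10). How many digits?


934037450 has 9 digits in base 10
floor(log10(934037450)) + 1 = floor(8.9704) + 1 = 9

9 digits (base 10)


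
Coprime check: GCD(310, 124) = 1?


Euclidean algorithm:
310 = 2 * 124 + 62
124 = 2 * 62 + 0
GCD(310, 124) = 62

No, not coprime (GCD = 62)


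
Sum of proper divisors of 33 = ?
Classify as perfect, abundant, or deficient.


Proper divisors: 1, 3, 11
Sum = 1 + 3 + 11 = 15
15 < 33 → deficient

s(33) = 15 (deficient)


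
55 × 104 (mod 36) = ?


55 × 104 = 5720
5720 mod 36 = 32


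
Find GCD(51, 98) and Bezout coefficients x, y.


Tabular extended Euclidean (each row: r = 51*s + 98*t):
r=51, s=1, t=0
r=98, s=0, t=1
q=0: r=51, s=1, t=0   [51*(1) + 98*(0) = 51]
q=1: r=47, s=-1, t=1   [51*(-1) + 98*(1) = 47]
q=1: r=4, s=2, t=-1   [51*(2) + 98*(-1) = 4]
q=11: r=3, s=-23, t=12   [51*(-23) + 98*(12) = 3]
q=1: r=1, s=25, t=-13   [51*(25) + 98*(-13) = 1]
q=3: r=0, s=-98, t=51   [51*(-98) + 98*(51) = 0]
GCD = 1; from the row with r=1: x=25, y=-13
Check: 51*(25) + 98*(-13) = 1275 - 1274 = 1

GCD = 1, x = 25, y = -13


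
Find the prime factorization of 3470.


3470 / 2 = 1735
1735 / 5 = 347
347 / 347 = 1
3470 = 2 × 5 × 347


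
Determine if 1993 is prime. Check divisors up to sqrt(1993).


Check divisors up to sqrt(1993) = 44.6430
No divisors found.
1993 is prime.

Yes, 1993 is prime


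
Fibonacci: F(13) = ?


Sequence: 1, 1, 2, 3, 5, 8, 13, 21, 34, 55, 89, 144, 233
F(13) = 233


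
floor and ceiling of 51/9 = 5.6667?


51/9 = 5.6667
floor = 5
ceil = 6

floor = 5, ceil = 6


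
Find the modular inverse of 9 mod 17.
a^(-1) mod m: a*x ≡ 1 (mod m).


Use the extended Euclidean algorithm on (17, 9); each row r = 17*s + 9*t:
r=17, s=1, t=0
r=9, s=0, t=1
q=1: r=8, s=1, t=-1   [17*(1) + 9*(-1) = 8]
q=1: r=1, s=-1, t=2   [17*(-1) + 9*(2) = 1]
q=8: r=0, s=9, t=-17   [17*(9) + 9*(-17) = 0]
GCD = 1 with t = 2, so 9*(2) ≡ 1 (mod 17)
Inverse = 2 mod 17 = 2
Check: 9 * 2 = 18 ≡ 1 (mod 17)

9^(-1) ≡ 2 (mod 17)


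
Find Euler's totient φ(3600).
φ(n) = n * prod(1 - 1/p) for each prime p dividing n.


3600 = 2^4 × 3^2 × 5^2
Prime factors: 2, 3, 5
φ(3600) = 3600 × (1-1/2) × (1-1/3) × (1-1/5)
= 3600 × 1/2 × 2/3 × 4/5 = 960

φ(3600) = 960


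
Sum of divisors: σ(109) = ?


Divisors of 109: 1, 109
Sum = 1 + 109 = 110

σ(109) = 110


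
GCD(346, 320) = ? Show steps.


346 = 1 * 320 + 26
320 = 12 * 26 + 8
26 = 3 * 8 + 2
8 = 4 * 2 + 0
GCD = 2


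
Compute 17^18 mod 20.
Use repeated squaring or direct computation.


17^1 mod 20 = 17
17^2 mod 20 = 9
17^3 mod 20 = 13
17^4 mod 20 = 1
17^5 mod 20 = 17
17^6 mod 20 = 9
17^7 mod 20 = 13
17^8 mod 20 = 1
17^9 mod 20 = 17
17^10 mod 20 = 9
17^11 mod 20 = 13
17^12 mod 20 = 1
17^13 mod 20 = 17
17^14 mod 20 = 9
17^15 mod 20 = 13
17^16 mod 20 = 1
17^17 mod 20 = 17
17^18 mod 20 = 9


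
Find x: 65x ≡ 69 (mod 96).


GCD(65, 96) = 1, unique solution
a^(-1) mod 96 = 65
x = 65 * 69 mod 96 = 69

x ≡ 69 (mod 96)


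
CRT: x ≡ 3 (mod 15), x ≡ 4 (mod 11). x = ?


M = 15*11 = 165
M1 = M/15 = 11, M2 = M/11 = 15
M1^(-1) mod 15 = 11, M2^(-1) mod 11 = 3
x = 3*11*11 + 4*15*3 = 543
543 mod 165 = 48
Check: 48 mod 15 = 3 ✓, 48 mod 11 = 4 ✓

x ≡ 48 (mod 165)


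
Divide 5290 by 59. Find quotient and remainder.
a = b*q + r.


5290 = 59 * 89 + 39
Check: 5251 + 39 = 5290

q = 89, r = 39


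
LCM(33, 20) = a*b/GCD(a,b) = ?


GCD(33, 20) = 1
LCM = 33*20/1 = 660/1 = 660

LCM = 660


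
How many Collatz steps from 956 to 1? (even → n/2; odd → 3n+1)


956 → 478 → 239 → 718 → 359 → 1078 → 539 → 1618 → 809 → 2428 → 1214 → 607 → 1822 → 911 → 2734 → 1367 → 4102 → 2051 → 6154 → 3077 → 9232 → 4616 → 2308 → 1154 → 577 → 1732 → 866 → 433 → 1300 → 650 → 325 → 976 → 488 → 244 → 122 → 61 → 184 → 92 → 46 → 23 → 70 → 35 → 106 → 53 → 160 → 80 → 40 → 20 → 10 → 5 → 16 → 8 → 4 → 2 → 1
Total steps = 54

54 steps


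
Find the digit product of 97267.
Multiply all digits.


9 × 7 × 2 × 6 × 7 = 5292


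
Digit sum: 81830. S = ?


8 + 1 + 8 + 3 + 0 = 20


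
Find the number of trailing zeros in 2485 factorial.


floor(2485/5) = 497
floor(2485/25) = 99
floor(2485/125) = 19
floor(2485/625) = 3
Total = 618

618 trailing zeros


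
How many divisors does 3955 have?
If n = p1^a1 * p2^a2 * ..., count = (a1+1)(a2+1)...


3955 = 5^1 × 7^1 × 113^1
d(3955) = (1+1) × (1+1) × (1+1) = 8

8 divisors


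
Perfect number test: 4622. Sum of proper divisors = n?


Proper divisors of 4622: 1, 2, 2311
Sum = 1 + 2 + 2311 = 2314

No, 4622 is not perfect (2314 ≠ 4622)


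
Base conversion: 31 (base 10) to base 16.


31 (base 10) = 31 (decimal)
31 (decimal) = 1F (base 16)


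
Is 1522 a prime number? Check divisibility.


1522 / 2 = 761 (exact division)
1522 is NOT prime.

No, 1522 is not prime


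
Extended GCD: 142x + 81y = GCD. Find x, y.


Tabular extended Euclidean (each row: r = 142*s + 81*t):
r=142, s=1, t=0
r=81, s=0, t=1
q=1: r=61, s=1, t=-1   [142*(1) + 81*(-1) = 61]
q=1: r=20, s=-1, t=2   [142*(-1) + 81*(2) = 20]
q=3: r=1, s=4, t=-7   [142*(4) + 81*(-7) = 1]
q=20: r=0, s=-81, t=142   [142*(-81) + 81*(142) = 0]
GCD = 1; from the row with r=1: x=4, y=-7
Check: 142*(4) + 81*(-7) = 568 - 567 = 1

GCD = 1, x = 4, y = -7


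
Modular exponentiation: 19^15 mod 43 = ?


19^1 mod 43 = 19
19^2 mod 43 = 17
19^3 mod 43 = 22
19^4 mod 43 = 31
19^5 mod 43 = 30
19^6 mod 43 = 11
19^7 mod 43 = 37
19^8 mod 43 = 15
19^9 mod 43 = 27
19^10 mod 43 = 40
19^11 mod 43 = 29
19^12 mod 43 = 35
19^13 mod 43 = 20
19^14 mod 43 = 36
19^15 mod 43 = 39


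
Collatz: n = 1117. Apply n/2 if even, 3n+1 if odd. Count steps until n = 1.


1117 → 3352 → 1676 → 838 → 419 → 1258 → 629 → 1888 → 944 → 472 → 236 → 118 → 59 → 178 → 89 → 268 → 134 → 67 → 202 → 101 → 304 → 152 → 76 → 38 → 19 → 58 → 29 → 88 → 44 → 22 → 11 → 34 → 17 → 52 → 26 → 13 → 40 → 20 → 10 → 5 → 16 → 8 → 4 → 2 → 1
Total steps = 44

44 steps


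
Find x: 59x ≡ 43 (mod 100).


GCD(59, 100) = 1, unique solution
a^(-1) mod 100 = 39
x = 39 * 43 mod 100 = 77

x ≡ 77 (mod 100)


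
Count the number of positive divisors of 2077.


2077 = 31^1 × 67^1
d(2077) = (1+1) × (1+1) = 4

4 divisors


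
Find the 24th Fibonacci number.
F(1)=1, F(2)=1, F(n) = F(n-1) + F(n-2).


Sequence: 1, 1, 2, 3, 5, 8, 13, 21, 34, 55, 89, 144, 233, 377, 610, 987, 1597, 2584, 4181, 6765, 10946, 17711, 28657, 46368
F(24) = 46368


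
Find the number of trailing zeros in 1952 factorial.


floor(1952/5) = 390
floor(1952/25) = 78
floor(1952/125) = 15
floor(1952/625) = 3
Total = 486

486 trailing zeros


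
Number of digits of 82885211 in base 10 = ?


82885211 has 8 digits in base 10
floor(log10(82885211)) + 1 = floor(7.9185) + 1 = 8

8 digits (base 10)


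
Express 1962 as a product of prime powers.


1962 / 2 = 981
981 / 3 = 327
327 / 3 = 109
109 / 109 = 1
1962 = 2 × 3^2 × 109


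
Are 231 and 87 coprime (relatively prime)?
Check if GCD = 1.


Euclidean algorithm:
231 = 2 * 87 + 57
87 = 1 * 57 + 30
57 = 1 * 30 + 27
30 = 1 * 27 + 3
27 = 9 * 3 + 0
GCD(231, 87) = 3

No, not coprime (GCD = 3)


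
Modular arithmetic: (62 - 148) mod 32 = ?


62 - 148 = -86
-86 mod 32 = 10


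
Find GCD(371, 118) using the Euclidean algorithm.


371 = 3 * 118 + 17
118 = 6 * 17 + 16
17 = 1 * 16 + 1
16 = 16 * 1 + 0
GCD = 1


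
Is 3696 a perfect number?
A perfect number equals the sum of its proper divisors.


Proper divisors of 3696: 1, 2, 3, 4, 6, 7, 8, 11, 12, 14, 16, 21, 22, 24, 28, 33, 42, 44, 48, 56, 66, 77, 84, 88, 112, 132, 154, 168, 176, 231, 264, 308, 336, 462, 528, 616, 924, 1232, 1848
Sum = 1 + 2 + 3 + 4 + 6 + 7 + 8 + 11 + 12 + 14 + 16 + 21 + 22 + 24 + 28 + 33 + 42 + 44 + 48 + 56 + 66 + 77 + 84 + 88 + 112 + 132 + 154 + 168 + 176 + 231 + 264 + 308 + 336 + 462 + 528 + 616 + 924 + 1232 + 1848 = 8208

No, 3696 is not perfect (8208 ≠ 3696)


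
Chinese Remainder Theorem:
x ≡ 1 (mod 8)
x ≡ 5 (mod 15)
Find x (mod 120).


M = 8*15 = 120
M1 = M/8 = 15, M2 = M/15 = 8
M1^(-1) mod 8 = 7, M2^(-1) mod 15 = 2
x = 1*15*7 + 5*8*2 = 185
185 mod 120 = 65
Check: 65 mod 8 = 1 ✓, 65 mod 15 = 5 ✓

x ≡ 65 (mod 120)


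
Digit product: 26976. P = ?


2 × 6 × 9 × 7 × 6 = 4536


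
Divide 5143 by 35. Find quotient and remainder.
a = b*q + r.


5143 = 35 * 146 + 33
Check: 5110 + 33 = 5143

q = 146, r = 33


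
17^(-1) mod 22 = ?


Use the extended Euclidean algorithm on (22, 17); each row r = 22*s + 17*t:
r=22, s=1, t=0
r=17, s=0, t=1
q=1: r=5, s=1, t=-1   [22*(1) + 17*(-1) = 5]
q=3: r=2, s=-3, t=4   [22*(-3) + 17*(4) = 2]
q=2: r=1, s=7, t=-9   [22*(7) + 17*(-9) = 1]
q=2: r=0, s=-17, t=22   [22*(-17) + 17*(22) = 0]
GCD = 1 with t = -9, so 17*(-9) ≡ 1 (mod 22)
Inverse = -9 mod 22 = 13
Check: 17 * 13 = 221 ≡ 1 (mod 22)

17^(-1) ≡ 13 (mod 22)


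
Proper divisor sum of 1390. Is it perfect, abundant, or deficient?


Proper divisors: 1, 2, 5, 10, 139, 278, 695
Sum = 1 + 2 + 5 + 10 + 139 + 278 + 695 = 1130
1130 < 1390 → deficient

s(1390) = 1130 (deficient)


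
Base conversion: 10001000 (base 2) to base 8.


10001000 (base 2) = 136 (decimal)
136 (decimal) = 210 (base 8)


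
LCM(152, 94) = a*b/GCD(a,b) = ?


GCD(152, 94) = 2
LCM = 152*94/2 = 14288/2 = 7144

LCM = 7144


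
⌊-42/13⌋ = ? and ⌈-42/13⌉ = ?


-42/13 = -3.2308
floor = -4
ceil = -3

floor = -4, ceil = -3


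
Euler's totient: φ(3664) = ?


3664 = 2^4 × 229
Prime factors: 2, 229
φ(3664) = 3664 × (1-1/2) × (1-1/229)
= 3664 × 1/2 × 228/229 = 1824

φ(3664) = 1824


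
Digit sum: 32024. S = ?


3 + 2 + 0 + 2 + 4 = 11


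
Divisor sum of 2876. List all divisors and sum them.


Divisors of 2876: 1, 2, 4, 719, 1438, 2876
Sum = 1 + 2 + 4 + 719 + 1438 + 2876 = 5040

σ(2876) = 5040


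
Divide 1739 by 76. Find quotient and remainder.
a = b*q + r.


1739 = 76 * 22 + 67
Check: 1672 + 67 = 1739

q = 22, r = 67


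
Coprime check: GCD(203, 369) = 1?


Euclidean algorithm:
369 = 1 * 203 + 166
203 = 1 * 166 + 37
166 = 4 * 37 + 18
37 = 2 * 18 + 1
18 = 18 * 1 + 0
GCD(203, 369) = 1

Yes, coprime (GCD = 1)


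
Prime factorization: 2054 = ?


2054 / 2 = 1027
1027 / 13 = 79
79 / 79 = 1
2054 = 2 × 13 × 79


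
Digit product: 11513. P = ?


1 × 1 × 5 × 1 × 3 = 15


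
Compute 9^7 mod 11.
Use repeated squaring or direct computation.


9^1 mod 11 = 9
9^2 mod 11 = 4
9^3 mod 11 = 3
9^4 mod 11 = 5
9^5 mod 11 = 1
9^6 mod 11 = 9
9^7 mod 11 = 4


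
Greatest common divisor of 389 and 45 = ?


389 = 8 * 45 + 29
45 = 1 * 29 + 16
29 = 1 * 16 + 13
16 = 1 * 13 + 3
13 = 4 * 3 + 1
3 = 3 * 1 + 0
GCD = 1


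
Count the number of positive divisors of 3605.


3605 = 5^1 × 7^1 × 103^1
d(3605) = (1+1) × (1+1) × (1+1) = 8

8 divisors


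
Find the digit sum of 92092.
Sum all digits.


9 + 2 + 0 + 9 + 2 = 22


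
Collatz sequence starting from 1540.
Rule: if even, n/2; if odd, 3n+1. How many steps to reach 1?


1540 → 770 → 385 → 1156 → 578 → 289 → 868 → 434 → 217 → 652 → 326 → 163 → 490 → 245 → 736 → 368 → 184 → 92 → 46 → 23 → 70 → 35 → 106 → 53 → 160 → 80 → 40 → 20 → 10 → 5 → 16 → 8 → 4 → 2 → 1
Total steps = 34

34 steps


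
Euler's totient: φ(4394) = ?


4394 = 2 × 13^3
Prime factors: 2, 13
φ(4394) = 4394 × (1-1/2) × (1-1/13)
= 4394 × 1/2 × 12/13 = 2028

φ(4394) = 2028


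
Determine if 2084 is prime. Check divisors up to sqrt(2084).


2084 / 2 = 1042 (exact division)
2084 is NOT prime.

No, 2084 is not prime


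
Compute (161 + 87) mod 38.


161 + 87 = 248
248 mod 38 = 20


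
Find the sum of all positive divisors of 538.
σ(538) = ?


Divisors of 538: 1, 2, 269, 538
Sum = 1 + 2 + 269 + 538 = 810

σ(538) = 810


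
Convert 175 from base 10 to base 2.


175 (base 10) = 175 (decimal)
175 (decimal) = 10101111 (base 2)


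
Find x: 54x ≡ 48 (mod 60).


GCD(54, 60) = 6 divides 48
Divide: 9x ≡ 8 (mod 10)
x ≡ 2 (mod 10)


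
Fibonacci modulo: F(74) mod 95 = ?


F(k) mod 95 for k=1..74:
1, 1, 2, 3, 5, 8, 13, 21, 34, 55, 89, 49, 43, 92, 40, 37, 77, 19, 1, 20, 21, 41, 62, 8, 70, 78, 53, 36, 89, 30, 24, 54, 78, 37, 20, 57, 77, 39, 21, 60, 81, 46, 32, 78, 15, 93, 13, 11, 24, 35, 59, 94, 58, 57, 20, 77, 2, 79, 81, 65, 51, 21, 72, 93, 70, 68, 43, 16, 59, 75, 39, 19, 58, 77
F(74) mod 95 = 77


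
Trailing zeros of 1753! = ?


floor(1753/5) = 350
floor(1753/25) = 70
floor(1753/125) = 14
floor(1753/625) = 2
Total = 436

436 trailing zeros


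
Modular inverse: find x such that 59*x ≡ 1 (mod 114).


Use the extended Euclidean algorithm on (114, 59); each row r = 114*s + 59*t:
r=114, s=1, t=0
r=59, s=0, t=1
q=1: r=55, s=1, t=-1   [114*(1) + 59*(-1) = 55]
q=1: r=4, s=-1, t=2   [114*(-1) + 59*(2) = 4]
q=13: r=3, s=14, t=-27   [114*(14) + 59*(-27) = 3]
q=1: r=1, s=-15, t=29   [114*(-15) + 59*(29) = 1]
q=3: r=0, s=59, t=-114   [114*(59) + 59*(-114) = 0]
GCD = 1 with t = 29, so 59*(29) ≡ 1 (mod 114)
Inverse = 29 mod 114 = 29
Check: 59 * 29 = 1711 ≡ 1 (mod 114)

59^(-1) ≡ 29 (mod 114)


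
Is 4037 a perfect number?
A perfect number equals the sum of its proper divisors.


Proper divisors of 4037: 1, 11, 367
Sum = 1 + 11 + 367 = 379

No, 4037 is not perfect (379 ≠ 4037)


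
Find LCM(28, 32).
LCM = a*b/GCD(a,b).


GCD(28, 32) = 4
LCM = 28*32/4 = 896/4 = 224

LCM = 224


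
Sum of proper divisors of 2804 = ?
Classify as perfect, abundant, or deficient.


Proper divisors: 1, 2, 4, 701, 1402
Sum = 1 + 2 + 4 + 701 + 1402 = 2110
2110 < 2804 → deficient

s(2804) = 2110 (deficient)


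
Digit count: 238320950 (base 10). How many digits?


238320950 has 9 digits in base 10
floor(log10(238320950)) + 1 = floor(8.3772) + 1 = 9

9 digits (base 10)


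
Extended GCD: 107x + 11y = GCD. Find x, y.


Tabular extended Euclidean (each row: r = 107*s + 11*t):
r=107, s=1, t=0
r=11, s=0, t=1
q=9: r=8, s=1, t=-9   [107*(1) + 11*(-9) = 8]
q=1: r=3, s=-1, t=10   [107*(-1) + 11*(10) = 3]
q=2: r=2, s=3, t=-29   [107*(3) + 11*(-29) = 2]
q=1: r=1, s=-4, t=39   [107*(-4) + 11*(39) = 1]
q=2: r=0, s=11, t=-107   [107*(11) + 11*(-107) = 0]
GCD = 1; from the row with r=1: x=-4, y=39
Check: 107*(-4) + 11*(39) = -428 + 429 = 1

GCD = 1, x = -4, y = 39


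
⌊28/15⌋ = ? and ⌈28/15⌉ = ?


28/15 = 1.8667
floor = 1
ceil = 2

floor = 1, ceil = 2


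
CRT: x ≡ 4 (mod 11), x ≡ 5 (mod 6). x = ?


M = 11*6 = 66
M1 = M/11 = 6, M2 = M/6 = 11
M1^(-1) mod 11 = 2, M2^(-1) mod 6 = 5
x = 4*6*2 + 5*11*5 = 323
323 mod 66 = 59
Check: 59 mod 11 = 4 ✓, 59 mod 6 = 5 ✓

x ≡ 59 (mod 66)


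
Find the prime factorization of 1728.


1728 / 2 = 864
864 / 2 = 432
432 / 2 = 216
216 / 2 = 108
108 / 2 = 54
54 / 2 = 27
27 / 3 = 9
9 / 3 = 3
3 / 3 = 1
1728 = 2^6 × 3^3


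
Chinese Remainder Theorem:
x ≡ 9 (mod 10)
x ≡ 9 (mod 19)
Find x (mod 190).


M = 10*19 = 190
M1 = M/10 = 19, M2 = M/19 = 10
M1^(-1) mod 10 = 9, M2^(-1) mod 19 = 2
x = 9*19*9 + 9*10*2 = 1719
1719 mod 190 = 9
Check: 9 mod 10 = 9 ✓, 9 mod 19 = 9 ✓

x ≡ 9 (mod 190)


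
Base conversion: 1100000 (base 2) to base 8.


1100000 (base 2) = 96 (decimal)
96 (decimal) = 140 (base 8)


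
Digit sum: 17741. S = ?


1 + 7 + 7 + 4 + 1 = 20


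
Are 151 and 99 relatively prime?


Euclidean algorithm:
151 = 1 * 99 + 52
99 = 1 * 52 + 47
52 = 1 * 47 + 5
47 = 9 * 5 + 2
5 = 2 * 2 + 1
2 = 2 * 1 + 0
GCD(151, 99) = 1

Yes, coprime (GCD = 1)


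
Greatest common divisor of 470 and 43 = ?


470 = 10 * 43 + 40
43 = 1 * 40 + 3
40 = 13 * 3 + 1
3 = 3 * 1 + 0
GCD = 1


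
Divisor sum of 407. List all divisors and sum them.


Divisors of 407: 1, 11, 37, 407
Sum = 1 + 11 + 37 + 407 = 456

σ(407) = 456


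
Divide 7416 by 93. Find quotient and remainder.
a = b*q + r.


7416 = 93 * 79 + 69
Check: 7347 + 69 = 7416

q = 79, r = 69


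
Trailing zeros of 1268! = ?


floor(1268/5) = 253
floor(1268/25) = 50
floor(1268/125) = 10
floor(1268/625) = 2
Total = 315

315 trailing zeros


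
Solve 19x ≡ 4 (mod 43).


GCD(19, 43) = 1, unique solution
a^(-1) mod 43 = 34
x = 34 * 4 mod 43 = 7

x ≡ 7 (mod 43)


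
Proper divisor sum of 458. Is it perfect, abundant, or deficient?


Proper divisors: 1, 2, 229
Sum = 1 + 2 + 229 = 232
232 < 458 → deficient

s(458) = 232 (deficient)


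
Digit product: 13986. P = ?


1 × 3 × 9 × 8 × 6 = 1296


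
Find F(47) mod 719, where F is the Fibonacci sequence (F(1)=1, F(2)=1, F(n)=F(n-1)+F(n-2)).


F(k) mod 719 for k=1..47:
1, 1, 2, 3, 5, 8, 13, 21, 34, 55, 89, 144, 233, 377, 610, 268, 159, 427, 586, 294, 161, 455, 616, 352, 249, 601, 131, 13, 144, 157, 301, 458, 40, 498, 538, 317, 136, 453, 589, 323, 193, 516, 709, 506, 496, 283, 60
F(47) mod 719 = 60


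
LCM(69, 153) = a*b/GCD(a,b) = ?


GCD(69, 153) = 3
LCM = 69*153/3 = 10557/3 = 3519

LCM = 3519


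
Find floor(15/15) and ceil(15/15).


15/15 = 1.0000
floor = 1
ceil = 1

floor = 1, ceil = 1


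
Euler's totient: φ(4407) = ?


4407 = 3 × 13 × 113
Prime factors: 3, 13, 113
φ(4407) = 4407 × (1-1/3) × (1-1/13) × (1-1/113)
= 4407 × 2/3 × 12/13 × 112/113 = 2688

φ(4407) = 2688


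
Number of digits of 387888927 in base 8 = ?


387888927 in base 8 = 2707533437
Number of digits = 10

10 digits (base 8)


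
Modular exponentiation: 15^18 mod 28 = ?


15^1 mod 28 = 15
15^2 mod 28 = 1
15^3 mod 28 = 15
15^4 mod 28 = 1
15^5 mod 28 = 15
15^6 mod 28 = 1
15^7 mod 28 = 15
15^8 mod 28 = 1
15^9 mod 28 = 15
15^10 mod 28 = 1
15^11 mod 28 = 15
15^12 mod 28 = 1
15^13 mod 28 = 15
15^14 mod 28 = 1
15^15 mod 28 = 15
15^16 mod 28 = 1
15^17 mod 28 = 15
15^18 mod 28 = 1


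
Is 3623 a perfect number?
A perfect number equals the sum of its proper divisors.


Proper divisors of 3623: 1
Sum = 1 = 1

No, 3623 is not perfect (1 ≠ 3623)


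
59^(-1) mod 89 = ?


Use the extended Euclidean algorithm on (89, 59); each row r = 89*s + 59*t:
r=89, s=1, t=0
r=59, s=0, t=1
q=1: r=30, s=1, t=-1   [89*(1) + 59*(-1) = 30]
q=1: r=29, s=-1, t=2   [89*(-1) + 59*(2) = 29]
q=1: r=1, s=2, t=-3   [89*(2) + 59*(-3) = 1]
q=29: r=0, s=-59, t=89   [89*(-59) + 59*(89) = 0]
GCD = 1 with t = -3, so 59*(-3) ≡ 1 (mod 89)
Inverse = -3 mod 89 = 86
Check: 59 * 86 = 5074 ≡ 1 (mod 89)

59^(-1) ≡ 86 (mod 89)


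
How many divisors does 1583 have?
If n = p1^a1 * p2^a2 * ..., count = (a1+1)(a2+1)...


1583 = 1583^1
d(1583) = (1+1) = 2

2 divisors


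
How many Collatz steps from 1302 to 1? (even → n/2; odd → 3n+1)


1302 → 651 → 1954 → 977 → 2932 → 1466 → 733 → 2200 → 1100 → 550 → 275 → 826 → 413 → 1240 → 620 → 310 → 155 → 466 → 233 → 700 → 350 → 175 → 526 → 263 → 790 → 395 → 1186 → 593 → 1780 → 890 → 445 → 1336 → 668 → 334 → 167 → 502 → 251 → 754 → 377 → 1132 → 566 → 283 → 850 → 425 → 1276 → 638 → 319 → 958 → 479 → 1438 → 719 → 2158 → 1079 → 3238 → 1619 → 4858 → 2429 → 7288 → 3644 → 1822 → 911 → 2734 → 1367 → 4102 → 2051 → 6154 → 3077 → 9232 → 4616 → 2308 → 1154 → 577 → 1732 → 866 → 433 → 1300 → 650 → 325 → 976 → 488 → 244 → 122 → 61 → 184 → 92 → 46 → 23 → 70 → 35 → 106 → 53 → 160 → 80 → 40 → 20 → 10 → 5 → 16 → 8 → 4 → 2 → 1
Total steps = 101

101 steps


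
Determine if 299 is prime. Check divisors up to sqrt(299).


299 / 13 = 23 (exact division)
299 is NOT prime.

No, 299 is not prime


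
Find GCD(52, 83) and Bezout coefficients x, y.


Tabular extended Euclidean (each row: r = 52*s + 83*t):
r=52, s=1, t=0
r=83, s=0, t=1
q=0: r=52, s=1, t=0   [52*(1) + 83*(0) = 52]
q=1: r=31, s=-1, t=1   [52*(-1) + 83*(1) = 31]
q=1: r=21, s=2, t=-1   [52*(2) + 83*(-1) = 21]
q=1: r=10, s=-3, t=2   [52*(-3) + 83*(2) = 10]
q=2: r=1, s=8, t=-5   [52*(8) + 83*(-5) = 1]
q=10: r=0, s=-83, t=52   [52*(-83) + 83*(52) = 0]
GCD = 1; from the row with r=1: x=8, y=-5
Check: 52*(8) + 83*(-5) = 416 - 415 = 1

GCD = 1, x = 8, y = -5


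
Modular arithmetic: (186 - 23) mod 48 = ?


186 - 23 = 163
163 mod 48 = 19


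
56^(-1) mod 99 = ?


Use the extended Euclidean algorithm on (99, 56); each row r = 99*s + 56*t:
r=99, s=1, t=0
r=56, s=0, t=1
q=1: r=43, s=1, t=-1   [99*(1) + 56*(-1) = 43]
q=1: r=13, s=-1, t=2   [99*(-1) + 56*(2) = 13]
q=3: r=4, s=4, t=-7   [99*(4) + 56*(-7) = 4]
q=3: r=1, s=-13, t=23   [99*(-13) + 56*(23) = 1]
q=4: r=0, s=56, t=-99   [99*(56) + 56*(-99) = 0]
GCD = 1 with t = 23, so 56*(23) ≡ 1 (mod 99)
Inverse = 23 mod 99 = 23
Check: 56 * 23 = 1288 ≡ 1 (mod 99)

56^(-1) ≡ 23 (mod 99)


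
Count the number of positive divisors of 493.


493 = 17^1 × 29^1
d(493) = (1+1) × (1+1) = 4

4 divisors


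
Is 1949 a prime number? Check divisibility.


Check divisors up to sqrt(1949) = 44.1475
No divisors found.
1949 is prime.

Yes, 1949 is prime


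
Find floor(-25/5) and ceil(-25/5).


-25/5 = -5.0000
floor = -5
ceil = -5

floor = -5, ceil = -5


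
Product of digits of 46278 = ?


4 × 6 × 2 × 7 × 8 = 2688


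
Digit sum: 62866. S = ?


6 + 2 + 8 + 6 + 6 = 28


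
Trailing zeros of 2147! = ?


floor(2147/5) = 429
floor(2147/25) = 85
floor(2147/125) = 17
floor(2147/625) = 3
Total = 534

534 trailing zeros


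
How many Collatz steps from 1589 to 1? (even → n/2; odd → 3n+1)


1589 → 4768 → 2384 → 1192 → 596 → 298 → 149 → 448 → 224 → 112 → 56 → 28 → 14 → 7 → 22 → 11 → 34 → 17 → 52 → 26 → 13 → 40 → 20 → 10 → 5 → 16 → 8 → 4 → 2 → 1
Total steps = 29

29 steps


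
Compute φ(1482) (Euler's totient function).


1482 = 2 × 3 × 13 × 19
Prime factors: 2, 3, 13, 19
φ(1482) = 1482 × (1-1/2) × (1-1/3) × (1-1/13) × (1-1/19)
= 1482 × 1/2 × 2/3 × 12/13 × 18/19 = 432

φ(1482) = 432


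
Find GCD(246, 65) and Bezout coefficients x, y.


Tabular extended Euclidean (each row: r = 246*s + 65*t):
r=246, s=1, t=0
r=65, s=0, t=1
q=3: r=51, s=1, t=-3   [246*(1) + 65*(-3) = 51]
q=1: r=14, s=-1, t=4   [246*(-1) + 65*(4) = 14]
q=3: r=9, s=4, t=-15   [246*(4) + 65*(-15) = 9]
q=1: r=5, s=-5, t=19   [246*(-5) + 65*(19) = 5]
q=1: r=4, s=9, t=-34   [246*(9) + 65*(-34) = 4]
q=1: r=1, s=-14, t=53   [246*(-14) + 65*(53) = 1]
q=4: r=0, s=65, t=-246   [246*(65) + 65*(-246) = 0]
GCD = 1; from the row with r=1: x=-14, y=53
Check: 246*(-14) + 65*(53) = -3444 + 3445 = 1

GCD = 1, x = -14, y = 53


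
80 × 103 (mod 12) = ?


80 × 103 = 8240
8240 mod 12 = 8


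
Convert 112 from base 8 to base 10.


112 (base 8) = 74 (decimal)
74 (decimal) = 74 (base 10)


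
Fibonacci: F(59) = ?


Sequence: 1, 1, 2, 3, 5, 8, 13, 21, 34, 55, 89, 144, 233, 377, 610, 987, 1597, 2584, 4181, 6765, 10946, 17711, 28657, 46368, 75025, 121393, 196418, 317811, 514229, 832040, 1346269, 2178309, 3524578, 5702887, 9227465, 14930352, 24157817, 39088169, 63245986, 102334155, 165580141, 267914296, 433494437, 701408733, 1134903170, 1836311903, 2971215073, 4807526976, 7778742049, 12586269025, 20365011074, 32951280099, 53316291173, 86267571272, 139583862445, 225851433717, 365435296162, 591286729879, 956722026041
F(59) = 956722026041


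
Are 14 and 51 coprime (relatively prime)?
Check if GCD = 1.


Euclidean algorithm:
51 = 3 * 14 + 9
14 = 1 * 9 + 5
9 = 1 * 5 + 4
5 = 1 * 4 + 1
4 = 4 * 1 + 0
GCD(14, 51) = 1

Yes, coprime (GCD = 1)


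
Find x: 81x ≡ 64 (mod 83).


GCD(81, 83) = 1, unique solution
a^(-1) mod 83 = 41
x = 41 * 64 mod 83 = 51

x ≡ 51 (mod 83)


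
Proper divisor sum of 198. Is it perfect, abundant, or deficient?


Proper divisors: 1, 2, 3, 6, 9, 11, 18, 22, 33, 66, 99
Sum = 1 + 2 + 3 + 6 + 9 + 11 + 18 + 22 + 33 + 66 + 99 = 270
270 > 198 → abundant

s(198) = 270 (abundant)


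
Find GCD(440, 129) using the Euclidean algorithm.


440 = 3 * 129 + 53
129 = 2 * 53 + 23
53 = 2 * 23 + 7
23 = 3 * 7 + 2
7 = 3 * 2 + 1
2 = 2 * 1 + 0
GCD = 1


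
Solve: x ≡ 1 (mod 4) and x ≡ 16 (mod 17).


M = 4*17 = 68
M1 = M/4 = 17, M2 = M/17 = 4
M1^(-1) mod 4 = 1, M2^(-1) mod 17 = 13
x = 1*17*1 + 16*4*13 = 849
849 mod 68 = 33
Check: 33 mod 4 = 1 ✓, 33 mod 17 = 16 ✓

x ≡ 33 (mod 68)


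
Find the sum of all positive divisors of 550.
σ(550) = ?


Divisors of 550: 1, 2, 5, 10, 11, 22, 25, 50, 55, 110, 275, 550
Sum = 1 + 2 + 5 + 10 + 11 + 22 + 25 + 50 + 55 + 110 + 275 + 550 = 1116

σ(550) = 1116


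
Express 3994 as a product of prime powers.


3994 / 2 = 1997
1997 / 1997 = 1
3994 = 2 × 1997


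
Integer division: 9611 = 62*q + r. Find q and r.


9611 = 62 * 155 + 1
Check: 9610 + 1 = 9611

q = 155, r = 1


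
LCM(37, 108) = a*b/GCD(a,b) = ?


GCD(37, 108) = 1
LCM = 37*108/1 = 3996/1 = 3996

LCM = 3996


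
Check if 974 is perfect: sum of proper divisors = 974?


Proper divisors of 974: 1, 2, 487
Sum = 1 + 2 + 487 = 490

No, 974 is not perfect (490 ≠ 974)


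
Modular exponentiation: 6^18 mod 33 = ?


6^1 mod 33 = 6
6^2 mod 33 = 3
6^3 mod 33 = 18
6^4 mod 33 = 9
6^5 mod 33 = 21
6^6 mod 33 = 27
6^7 mod 33 = 30
6^8 mod 33 = 15
6^9 mod 33 = 24
6^10 mod 33 = 12
6^11 mod 33 = 6
6^12 mod 33 = 3
6^13 mod 33 = 18
6^14 mod 33 = 9
6^15 mod 33 = 21
6^16 mod 33 = 27
6^17 mod 33 = 30
6^18 mod 33 = 15


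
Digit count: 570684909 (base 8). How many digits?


570684909 in base 8 = 4200772755
Number of digits = 10

10 digits (base 8)


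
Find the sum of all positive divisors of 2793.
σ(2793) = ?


Divisors of 2793: 1, 3, 7, 19, 21, 49, 57, 133, 147, 399, 931, 2793
Sum = 1 + 3 + 7 + 19 + 21 + 49 + 57 + 133 + 147 + 399 + 931 + 2793 = 4560

σ(2793) = 4560


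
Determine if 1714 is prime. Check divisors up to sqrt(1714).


1714 / 2 = 857 (exact division)
1714 is NOT prime.

No, 1714 is not prime


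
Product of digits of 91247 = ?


9 × 1 × 2 × 4 × 7 = 504


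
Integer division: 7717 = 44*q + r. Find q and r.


7717 = 44 * 175 + 17
Check: 7700 + 17 = 7717

q = 175, r = 17


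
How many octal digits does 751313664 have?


751313664 in base 8 = 5462021400
Number of digits = 10

10 digits (base 8)


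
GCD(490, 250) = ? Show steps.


490 = 1 * 250 + 240
250 = 1 * 240 + 10
240 = 24 * 10 + 0
GCD = 10


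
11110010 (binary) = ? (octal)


11110010 (base 2) = 242 (decimal)
242 (decimal) = 362 (base 8)


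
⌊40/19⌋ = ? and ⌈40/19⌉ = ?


40/19 = 2.1053
floor = 2
ceil = 3

floor = 2, ceil = 3


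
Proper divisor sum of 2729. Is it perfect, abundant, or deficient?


Proper divisors: 1
Sum = 1 = 1
1 < 2729 → deficient

s(2729) = 1 (deficient)


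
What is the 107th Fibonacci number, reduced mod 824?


F(k) mod 824 for k=1..107:
1, 1, 2, 3, 5, 8, 13, 21, 34, 55, 89, 144, 233, 377, 610, 163, 773, 112, 61, 173, 234, 407, 641, 224, 41, 265, 306, 571, 53, 624, 677, 477, 330, 807, 313, 296, 609, 81, 690, 771, 637, 584, 397, 157, 554, 711, 441, 328, 769, 273, 218, 491, 709, 376, 261, 637, 74, 711, 785, 672, 633, 481, 290, 771, 237, 184, 421, 605, 202, 807, 185, 168, 353, 521, 50, 571, 621, 368, 165, 533, 698, 407, 281, 688, 145, 9, 154, 163, 317, 480, 797, 453, 426, 55, 481, 536, 193, 729, 98, 3, 101, 104, 205, 309, 514, 823, 513
F(107) mod 824 = 513


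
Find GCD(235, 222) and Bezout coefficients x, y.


Tabular extended Euclidean (each row: r = 235*s + 222*t):
r=235, s=1, t=0
r=222, s=0, t=1
q=1: r=13, s=1, t=-1   [235*(1) + 222*(-1) = 13]
q=17: r=1, s=-17, t=18   [235*(-17) + 222*(18) = 1]
q=13: r=0, s=222, t=-235   [235*(222) + 222*(-235) = 0]
GCD = 1; from the row with r=1: x=-17, y=18
Check: 235*(-17) + 222*(18) = -3995 + 3996 = 1

GCD = 1, x = -17, y = 18


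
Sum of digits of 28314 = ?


2 + 8 + 3 + 1 + 4 = 18


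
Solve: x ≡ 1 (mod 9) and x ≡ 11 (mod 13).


M = 9*13 = 117
M1 = M/9 = 13, M2 = M/13 = 9
M1^(-1) mod 9 = 7, M2^(-1) mod 13 = 3
x = 1*13*7 + 11*9*3 = 388
388 mod 117 = 37
Check: 37 mod 9 = 1 ✓, 37 mod 13 = 11 ✓

x ≡ 37 (mod 117)


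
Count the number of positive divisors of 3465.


3465 = 3^2 × 5^1 × 7^1 × 11^1
d(3465) = (2+1) × (1+1) × (1+1) × (1+1) = 24

24 divisors


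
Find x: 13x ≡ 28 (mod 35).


GCD(13, 35) = 1, unique solution
a^(-1) mod 35 = 27
x = 27 * 28 mod 35 = 21

x ≡ 21 (mod 35)


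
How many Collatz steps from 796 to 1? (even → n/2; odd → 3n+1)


796 → 398 → 199 → 598 → 299 → 898 → 449 → 1348 → 674 → 337 → 1012 → 506 → 253 → 760 → 380 → 190 → 95 → 286 → 143 → 430 → 215 → 646 → 323 → 970 → 485 → 1456 → 728 → 364 → 182 → 91 → 274 → 137 → 412 → 206 → 103 → 310 → 155 → 466 → 233 → 700 → 350 → 175 → 526 → 263 → 790 → 395 → 1186 → 593 → 1780 → 890 → 445 → 1336 → 668 → 334 → 167 → 502 → 251 → 754 → 377 → 1132 → 566 → 283 → 850 → 425 → 1276 → 638 → 319 → 958 → 479 → 1438 → 719 → 2158 → 1079 → 3238 → 1619 → 4858 → 2429 → 7288 → 3644 → 1822 → 911 → 2734 → 1367 → 4102 → 2051 → 6154 → 3077 → 9232 → 4616 → 2308 → 1154 → 577 → 1732 → 866 → 433 → 1300 → 650 → 325 → 976 → 488 → 244 → 122 → 61 → 184 → 92 → 46 → 23 → 70 → 35 → 106 → 53 → 160 → 80 → 40 → 20 → 10 → 5 → 16 → 8 → 4 → 2 → 1
Total steps = 121

121 steps


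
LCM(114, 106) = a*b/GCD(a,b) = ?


GCD(114, 106) = 2
LCM = 114*106/2 = 12084/2 = 6042

LCM = 6042


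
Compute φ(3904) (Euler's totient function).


3904 = 2^6 × 61
Prime factors: 2, 61
φ(3904) = 3904 × (1-1/2) × (1-1/61)
= 3904 × 1/2 × 60/61 = 1920

φ(3904) = 1920


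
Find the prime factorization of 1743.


1743 / 3 = 581
581 / 7 = 83
83 / 83 = 1
1743 = 3 × 7 × 83


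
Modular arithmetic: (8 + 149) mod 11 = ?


8 + 149 = 157
157 mod 11 = 3


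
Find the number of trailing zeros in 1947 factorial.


floor(1947/5) = 389
floor(1947/25) = 77
floor(1947/125) = 15
floor(1947/625) = 3
Total = 484

484 trailing zeros


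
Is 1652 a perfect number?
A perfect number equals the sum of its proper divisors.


Proper divisors of 1652: 1, 2, 4, 7, 14, 28, 59, 118, 236, 413, 826
Sum = 1 + 2 + 4 + 7 + 14 + 28 + 59 + 118 + 236 + 413 + 826 = 1708

No, 1652 is not perfect (1708 ≠ 1652)


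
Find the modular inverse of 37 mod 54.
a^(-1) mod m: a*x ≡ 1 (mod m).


Use the extended Euclidean algorithm on (54, 37); each row r = 54*s + 37*t:
r=54, s=1, t=0
r=37, s=0, t=1
q=1: r=17, s=1, t=-1   [54*(1) + 37*(-1) = 17]
q=2: r=3, s=-2, t=3   [54*(-2) + 37*(3) = 3]
q=5: r=2, s=11, t=-16   [54*(11) + 37*(-16) = 2]
q=1: r=1, s=-13, t=19   [54*(-13) + 37*(19) = 1]
q=2: r=0, s=37, t=-54   [54*(37) + 37*(-54) = 0]
GCD = 1 with t = 19, so 37*(19) ≡ 1 (mod 54)
Inverse = 19 mod 54 = 19
Check: 37 * 19 = 703 ≡ 1 (mod 54)

37^(-1) ≡ 19 (mod 54)


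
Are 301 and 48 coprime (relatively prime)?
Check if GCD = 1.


Euclidean algorithm:
301 = 6 * 48 + 13
48 = 3 * 13 + 9
13 = 1 * 9 + 4
9 = 2 * 4 + 1
4 = 4 * 1 + 0
GCD(301, 48) = 1

Yes, coprime (GCD = 1)


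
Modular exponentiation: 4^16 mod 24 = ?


4^1 mod 24 = 4
4^2 mod 24 = 16
4^3 mod 24 = 16
4^4 mod 24 = 16
4^5 mod 24 = 16
4^6 mod 24 = 16
4^7 mod 24 = 16
4^8 mod 24 = 16
4^9 mod 24 = 16
4^10 mod 24 = 16
4^11 mod 24 = 16
4^12 mod 24 = 16
4^13 mod 24 = 16
4^14 mod 24 = 16
4^15 mod 24 = 16
4^16 mod 24 = 16


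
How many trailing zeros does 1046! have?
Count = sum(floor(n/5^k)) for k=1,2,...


floor(1046/5) = 209
floor(1046/25) = 41
floor(1046/125) = 8
floor(1046/625) = 1
Total = 259

259 trailing zeros


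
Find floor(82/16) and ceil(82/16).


82/16 = 5.1250
floor = 5
ceil = 6

floor = 5, ceil = 6


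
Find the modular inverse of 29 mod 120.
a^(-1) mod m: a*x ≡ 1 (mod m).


Use the extended Euclidean algorithm on (120, 29); each row r = 120*s + 29*t:
r=120, s=1, t=0
r=29, s=0, t=1
q=4: r=4, s=1, t=-4   [120*(1) + 29*(-4) = 4]
q=7: r=1, s=-7, t=29   [120*(-7) + 29*(29) = 1]
q=4: r=0, s=29, t=-120   [120*(29) + 29*(-120) = 0]
GCD = 1 with t = 29, so 29*(29) ≡ 1 (mod 120)
Inverse = 29 mod 120 = 29
Check: 29 * 29 = 841 ≡ 1 (mod 120)

29^(-1) ≡ 29 (mod 120)


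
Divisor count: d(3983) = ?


3983 = 7^1 × 569^1
d(3983) = (1+1) × (1+1) = 4

4 divisors


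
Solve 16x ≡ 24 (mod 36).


GCD(16, 36) = 4 divides 24
Divide: 4x ≡ 6 (mod 9)
x ≡ 6 (mod 9)


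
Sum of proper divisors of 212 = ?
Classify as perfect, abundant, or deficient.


Proper divisors: 1, 2, 4, 53, 106
Sum = 1 + 2 + 4 + 53 + 106 = 166
166 < 212 → deficient

s(212) = 166 (deficient)


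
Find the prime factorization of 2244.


2244 / 2 = 1122
1122 / 2 = 561
561 / 3 = 187
187 / 11 = 17
17 / 17 = 1
2244 = 2^2 × 3 × 11 × 17


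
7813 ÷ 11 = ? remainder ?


7813 = 11 * 710 + 3
Check: 7810 + 3 = 7813

q = 710, r = 3


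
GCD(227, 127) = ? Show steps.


227 = 1 * 127 + 100
127 = 1 * 100 + 27
100 = 3 * 27 + 19
27 = 1 * 19 + 8
19 = 2 * 8 + 3
8 = 2 * 3 + 2
3 = 1 * 2 + 1
2 = 2 * 1 + 0
GCD = 1


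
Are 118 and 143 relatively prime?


Euclidean algorithm:
143 = 1 * 118 + 25
118 = 4 * 25 + 18
25 = 1 * 18 + 7
18 = 2 * 7 + 4
7 = 1 * 4 + 3
4 = 1 * 3 + 1
3 = 3 * 1 + 0
GCD(118, 143) = 1

Yes, coprime (GCD = 1)


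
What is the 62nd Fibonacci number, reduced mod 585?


F(k) mod 585 for k=1..62:
1, 1, 2, 3, 5, 8, 13, 21, 34, 55, 89, 144, 233, 377, 25, 402, 427, 244, 86, 330, 416, 161, 577, 153, 145, 298, 443, 156, 14, 170, 184, 354, 538, 307, 260, 567, 242, 224, 466, 105, 571, 91, 77, 168, 245, 413, 73, 486, 559, 460, 434, 309, 158, 467, 40, 507, 547, 469, 431, 315, 161, 476
F(62) mod 585 = 476


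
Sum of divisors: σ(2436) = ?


Divisors of 2436: 1, 2, 3, 4, 6, 7, 12, 14, 21, 28, 29, 42, 58, 84, 87, 116, 174, 203, 348, 406, 609, 812, 1218, 2436
Sum = 1 + 2 + 3 + 4 + 6 + 7 + 12 + 14 + 21 + 28 + 29 + 42 + 58 + 84 + 87 + 116 + 174 + 203 + 348 + 406 + 609 + 812 + 1218 + 2436 = 6720

σ(2436) = 6720


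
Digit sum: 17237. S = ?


1 + 7 + 2 + 3 + 7 = 20


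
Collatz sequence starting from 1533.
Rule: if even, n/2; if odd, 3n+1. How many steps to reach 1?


1533 → 4600 → 2300 → 1150 → 575 → 1726 → 863 → 2590 → 1295 → 3886 → 1943 → 5830 → 2915 → 8746 → 4373 → 13120 → 6560 → 3280 → 1640 → 820 → 410 → 205 → 616 → 308 → 154 → 77 → 232 → 116 → 58 → 29 → 88 → 44 → 22 → 11 → 34 → 17 → 52 → 26 → 13 → 40 → 20 → 10 → 5 → 16 → 8 → 4 → 2 → 1
Total steps = 47

47 steps


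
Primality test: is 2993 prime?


2993 / 41 = 73 (exact division)
2993 is NOT prime.

No, 2993 is not prime


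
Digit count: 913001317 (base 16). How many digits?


913001317 in base 16 = 366B4B65
Number of digits = 8

8 digits (base 16)
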